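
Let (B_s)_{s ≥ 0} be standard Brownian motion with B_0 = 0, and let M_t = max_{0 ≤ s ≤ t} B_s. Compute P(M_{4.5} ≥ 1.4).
P(M_{4.5} ≥ 1.4) = 2·P(B_{4.5} ≥ 1.4) = 2(1 − Φ(1.4/√4.5)) ≈ 0.5093

By the reflection principle for Brownian motion, P(M_t ≥ a) = 2 · P(B_t ≥ a) for a ≥ 0. Since B_t ~ N(0, t), P(B_t ≥ 1.4) = 1 − Φ(1.4/√t) = 1 − Φ(1.4/√4.5) = 1 − Φ(0.6600). So
  P(M_{4.5} ≥ 1.4) = 2(1 − Φ(0.6600)) ≈ 0.5093.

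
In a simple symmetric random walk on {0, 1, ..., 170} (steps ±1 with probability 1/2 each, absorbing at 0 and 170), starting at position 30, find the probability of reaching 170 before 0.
P(hit 170 before 0) = 30/170 = 3/17

Let u_k = P(hit 170 before 0 | start at k). Then u_0 = 0, u_170 = 1, and u_k = u_{k-1}/2 + u_{k+1}/2 for 1 ≤ k ≤ 169. This harmonic recurrence is solved by u_k = k/170, giving u_30 = 30/170 = 3/17.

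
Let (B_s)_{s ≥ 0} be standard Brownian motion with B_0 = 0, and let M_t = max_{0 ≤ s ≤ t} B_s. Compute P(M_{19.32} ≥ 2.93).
P(M_{19.32} ≥ 2.93) = 2·P(B_{19.32} ≥ 2.93) = 2(1 − Φ(2.93/√19.32)) ≈ 0.5050

By the reflection principle for Brownian motion, P(M_t ≥ a) = 2 · P(B_t ≥ a) for a ≥ 0. Since B_t ~ N(0, t), P(B_t ≥ 2.93) = 1 − Φ(2.93/√t) = 1 − Φ(2.93/√19.32) = 1 − Φ(0.6666). So
  P(M_{19.32} ≥ 2.93) = 2(1 − Φ(0.6666)) ≈ 0.5050.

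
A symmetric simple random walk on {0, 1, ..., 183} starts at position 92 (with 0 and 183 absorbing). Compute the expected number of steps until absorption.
E[τ | X_0 = 92] = 8372

Let v_k = E[τ | X_0 = k]. Boundary: v_0 = v_183 = 0. Recurrence: v_k = 1 + (v_{k-1} + v_{k+1})/2 for 1 ≤ k ≤ 182. The particular solution to v_k − (v_{k-1} + v_{k+1})/2 = 1 is v_k = −k^2. Adding homogeneous solution A + B k and matching boundaries gives v_k = k (183 − k). Substituting k = 92: v_92 = 92 · 91 = 8372.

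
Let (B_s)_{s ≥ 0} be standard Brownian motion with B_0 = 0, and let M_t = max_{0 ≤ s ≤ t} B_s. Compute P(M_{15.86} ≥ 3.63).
P(M_{15.86} ≥ 3.63) = 2·P(B_{15.86} ≥ 3.63) = 2(1 − Φ(3.63/√15.86)) ≈ 0.3620

By the reflection principle for Brownian motion, P(M_t ≥ a) = 2 · P(B_t ≥ a) for a ≥ 0. Since B_t ~ N(0, t), P(B_t ≥ 3.63) = 1 − Φ(3.63/√t) = 1 − Φ(3.63/√15.86) = 1 − Φ(0.9115). So
  P(M_{15.86} ≥ 3.63) = 2(1 − Φ(0.9115)) ≈ 0.3620.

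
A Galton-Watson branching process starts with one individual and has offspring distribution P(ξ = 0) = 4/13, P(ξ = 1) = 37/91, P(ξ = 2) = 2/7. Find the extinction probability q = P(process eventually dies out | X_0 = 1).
q = 1

Mean offspring μ = 0·4/13 + 1·37/91 + 2·2/7 = 89/91 ≤ 1. For μ ≤ 1 with offspring not concentrated at 1, the Galton-Watson process goes extinct almost surely, so q = 1.
(Algebraic check: The pgf is f(s) = 4/13 + 37/91·s + 2/7·s². The extinction probability q is the smallest fixed point of f in [0, 1]. Setting s = f(s):
  2/7·s² + (37/91 − 1)·s + 4/13 = 0
  2/7·s² − (4/13 + 2/7)·s + 4/13 = 0
which factors as (s − 1)·(2/7·s − 4/13) = 0, giving roots s = 1 and s = (4/13)/(2/7) = 14/13. Since 14/13 ≥ 1, the smallest root in [0, 1] is s = 1.)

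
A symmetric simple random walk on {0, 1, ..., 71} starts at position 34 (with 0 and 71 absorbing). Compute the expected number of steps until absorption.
E[τ | X_0 = 34] = 1258

Let v_k = E[τ | X_0 = k]. Boundary: v_0 = v_71 = 0. Recurrence: v_k = 1 + (v_{k-1} + v_{k+1})/2 for 1 ≤ k ≤ 70. The particular solution to v_k − (v_{k-1} + v_{k+1})/2 = 1 is v_k = −k^2. Adding homogeneous solution A + B k and matching boundaries gives v_k = k (71 − k). Substituting k = 34: v_34 = 34 · 37 = 1258.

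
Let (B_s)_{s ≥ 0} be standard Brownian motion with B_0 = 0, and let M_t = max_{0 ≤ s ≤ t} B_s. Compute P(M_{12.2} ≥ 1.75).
P(M_{12.2} ≥ 1.75) = 2·P(B_{12.2} ≥ 1.75) = 2(1 − Φ(1.75/√12.2)) ≈ 0.6164

By the reflection principle for Brownian motion, P(M_t ≥ a) = 2 · P(B_t ≥ a) for a ≥ 0. Since B_t ~ N(0, t), P(B_t ≥ 1.75) = 1 − Φ(1.75/√t) = 1 − Φ(1.75/√12.2) = 1 − Φ(0.5010). So
  P(M_{12.2} ≥ 1.75) = 2(1 − Φ(0.5010)) ≈ 0.6164.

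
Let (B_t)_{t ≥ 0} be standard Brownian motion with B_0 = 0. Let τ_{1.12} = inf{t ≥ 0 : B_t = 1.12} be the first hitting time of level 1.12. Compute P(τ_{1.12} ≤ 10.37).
P(τ_{1.12} ≤ 10.37) = 2(1 − Φ(1.12/√10.37)) = 2(1 − Φ(0.3478)) ≈ 0.7280

By the reflection principle for standard BM, P(τ_b ≤ t) = 2 · P(B_t ≥ b). Since B_t ~ N(0, t), P(B_t ≥ 1.12) = 1 − Φ(1.12/√t) = 1 − Φ(1.12/√10.37) = 1 − Φ(0.3478) ≈ 0.36400. Doubling: P(τ_{1.12} ≤ 10.37) ≈ 2 · 0.36400 = 0.72800 ≈ 0.7280.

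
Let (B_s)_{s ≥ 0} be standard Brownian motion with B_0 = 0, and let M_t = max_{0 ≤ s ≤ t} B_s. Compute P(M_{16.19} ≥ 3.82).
P(M_{16.19} ≥ 3.82) = 2·P(B_{16.19} ≥ 3.82) = 2(1 − Φ(3.82/√16.19)) ≈ 0.3424

By the reflection principle for Brownian motion, P(M_t ≥ a) = 2 · P(B_t ≥ a) for a ≥ 0. Since B_t ~ N(0, t), P(B_t ≥ 3.82) = 1 − Φ(3.82/√t) = 1 − Φ(3.82/√16.19) = 1 − Φ(0.9494). So
  P(M_{16.19} ≥ 3.82) = 2(1 − Φ(0.9494)) ≈ 0.3424.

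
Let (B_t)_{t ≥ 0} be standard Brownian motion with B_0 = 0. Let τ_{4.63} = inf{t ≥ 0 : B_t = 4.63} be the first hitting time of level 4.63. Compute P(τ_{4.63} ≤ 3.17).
P(τ_{4.63} ≤ 3.17) = 2(1 − Φ(4.63/√3.17)) = 2(1 − Φ(2.6005)) ≈ 0.0093

By the reflection principle for standard BM, P(τ_b ≤ t) = 2 · P(B_t ≥ b). Since B_t ~ N(0, t), P(B_t ≥ 4.63) = 1 − Φ(4.63/√t) = 1 − Φ(4.63/√3.17) = 1 − Φ(2.6005) ≈ 0.00465. Doubling: P(τ_{4.63} ≤ 3.17) ≈ 2 · 0.00465 = 0.00930 ≈ 0.0093.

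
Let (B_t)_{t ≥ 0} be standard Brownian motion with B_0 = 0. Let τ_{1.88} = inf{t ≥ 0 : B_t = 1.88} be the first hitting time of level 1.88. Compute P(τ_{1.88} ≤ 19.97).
P(τ_{1.88} ≤ 19.97) = 2(1 − Φ(1.88/√19.97)) = 2(1 − Φ(0.4207)) ≈ 0.6740

By the reflection principle for standard BM, P(τ_b ≤ t) = 2 · P(B_t ≥ b). Since B_t ~ N(0, t), P(B_t ≥ 1.88) = 1 − Φ(1.88/√t) = 1 − Φ(1.88/√19.97) = 1 − Φ(0.4207) ≈ 0.33699. Doubling: P(τ_{1.88} ≤ 19.97) ≈ 2 · 0.33699 = 0.67398 ≈ 0.6740.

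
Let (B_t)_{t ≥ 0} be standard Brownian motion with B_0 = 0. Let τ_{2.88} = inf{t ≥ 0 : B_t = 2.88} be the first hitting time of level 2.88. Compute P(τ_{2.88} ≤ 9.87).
P(τ_{2.88} ≤ 9.87) = 2(1 − Φ(2.88/√9.87)) = 2(1 − Φ(0.9167)) ≈ 0.3593

By the reflection principle for standard BM, P(τ_b ≤ t) = 2 · P(B_t ≥ b). Since B_t ~ N(0, t), P(B_t ≥ 2.88) = 1 − Φ(2.88/√t) = 1 − Φ(2.88/√9.87) = 1 − Φ(0.9167) ≈ 0.17965. Doubling: P(τ_{2.88} ≤ 9.87) ≈ 2 · 0.17965 = 0.35930 ≈ 0.3593.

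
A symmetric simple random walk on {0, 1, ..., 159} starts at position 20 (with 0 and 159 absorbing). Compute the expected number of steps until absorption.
E[τ | X_0 = 20] = 2780

Let v_k = E[τ | X_0 = k]. Boundary: v_0 = v_159 = 0. Recurrence: v_k = 1 + (v_{k-1} + v_{k+1})/2 for 1 ≤ k ≤ 158. The particular solution to v_k − (v_{k-1} + v_{k+1})/2 = 1 is v_k = −k^2. Adding homogeneous solution A + B k and matching boundaries gives v_k = k (159 − k). Substituting k = 20: v_20 = 20 · 139 = 2780.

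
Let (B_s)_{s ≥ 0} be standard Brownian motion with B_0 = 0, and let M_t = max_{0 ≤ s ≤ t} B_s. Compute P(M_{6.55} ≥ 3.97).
P(M_{6.55} ≥ 3.97) = 2·P(B_{6.55} ≥ 3.97) = 2(1 − Φ(3.97/√6.55)) ≈ 0.1209

By the reflection principle for Brownian motion, P(M_t ≥ a) = 2 · P(B_t ≥ a) for a ≥ 0. Since B_t ~ N(0, t), P(B_t ≥ 3.97) = 1 − Φ(3.97/√t) = 1 − Φ(3.97/√6.55) = 1 − Φ(1.5512). So
  P(M_{6.55} ≥ 3.97) = 2(1 − Φ(1.5512)) ≈ 0.1209.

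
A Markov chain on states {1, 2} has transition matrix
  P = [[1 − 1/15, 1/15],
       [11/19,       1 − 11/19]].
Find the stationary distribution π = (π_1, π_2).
π_1 = 165/184, π_2 = 19/184

Solve πP = π with π_1 + π_2 = 1. From πP = π: π_1 · (1 − 1/15) + π_2 · 11/19 = π_1 ⇒ π_2 · 11/19 = π_1 · 1/15 ⇒ π_2/π_1 = (1/15)/(11/19) = 19/165. Together with π_1 + π_2 = 1:
  π_1 = (11/19)/(1/15 + 11/19) = (11/19)/(184/285) = 165/184,
  π_2 = (1/15)/(1/15 + 11/19) = (1/15)/(184/285) = 19/184.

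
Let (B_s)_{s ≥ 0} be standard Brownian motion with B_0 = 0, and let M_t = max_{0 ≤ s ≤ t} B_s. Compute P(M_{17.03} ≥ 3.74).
P(M_{17.03} ≥ 3.74) = 2·P(B_{17.03} ≥ 3.74) = 2(1 − Φ(3.74/√17.03)) ≈ 0.3648

By the reflection principle for Brownian motion, P(M_t ≥ a) = 2 · P(B_t ≥ a) for a ≥ 0. Since B_t ~ N(0, t), P(B_t ≥ 3.74) = 1 − Φ(3.74/√t) = 1 − Φ(3.74/√17.03) = 1 − Φ(0.9063). So
  P(M_{17.03} ≥ 3.74) = 2(1 − Φ(0.9063)) ≈ 0.3648.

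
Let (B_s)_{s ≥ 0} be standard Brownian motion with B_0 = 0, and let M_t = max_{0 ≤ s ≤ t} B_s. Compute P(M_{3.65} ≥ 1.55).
P(M_{3.65} ≥ 1.55) = 2·P(B_{3.65} ≥ 1.55) = 2(1 − Φ(1.55/√3.65)) ≈ 0.4172

By the reflection principle for Brownian motion, P(M_t ≥ a) = 2 · P(B_t ≥ a) for a ≥ 0. Since B_t ~ N(0, t), P(B_t ≥ 1.55) = 1 − Φ(1.55/√t) = 1 − Φ(1.55/√3.65) = 1 − Φ(0.8113). So
  P(M_{3.65} ≥ 1.55) = 2(1 − Φ(0.8113)) ≈ 0.4172.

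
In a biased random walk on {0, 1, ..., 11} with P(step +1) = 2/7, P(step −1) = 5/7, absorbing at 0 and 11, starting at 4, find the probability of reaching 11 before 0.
P(hit 11 before 0) = (1 − (5/2)^4) / (1 − (5/2)^11) = 25984/16275359

Let u_k denote P(reach 11 before 0 | start at k). Boundary: u_0 = 0, u_11 = 1. Recurrence: u_k = 2/7·u_{k+1} + 5/7·u_{k-1} for 1 ≤ k ≤ 10. Try u_k = A + B·r^k with r = q/p = (5/7)/(2/7) = 5/2. Substitution satisfies the recurrence; boundary conditions give:
  u_k = (1 − r^k) / (1 − r^N) = (1 − (5/2)^4) / (1 − (5/2)^11) = 25984/16275359.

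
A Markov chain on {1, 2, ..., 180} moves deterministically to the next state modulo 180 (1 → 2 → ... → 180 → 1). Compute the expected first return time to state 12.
E[T_12 | X_0 = 12] = 180

The chain cycles deterministically, so starting at state 12 it returns in exactly 180 steps. Equivalently, the stationary distribution is uniform π_j = 1/180 for every state j, so by Kac's formula E[T_12] = 1/π_12 = 180.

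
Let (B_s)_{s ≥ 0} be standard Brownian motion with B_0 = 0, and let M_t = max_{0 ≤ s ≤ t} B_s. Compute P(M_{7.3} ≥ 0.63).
P(M_{7.3} ≥ 0.63) = 2·P(B_{7.3} ≥ 0.63) = 2(1 − Φ(0.63/√7.3)) ≈ 0.8156

By the reflection principle for Brownian motion, P(M_t ≥ a) = 2 · P(B_t ≥ a) for a ≥ 0. Since B_t ~ N(0, t), P(B_t ≥ 0.63) = 1 − Φ(0.63/√t) = 1 − Φ(0.63/√7.3) = 1 − Φ(0.2332). So
  P(M_{7.3} ≥ 0.63) = 2(1 − Φ(0.2332)) ≈ 0.8156.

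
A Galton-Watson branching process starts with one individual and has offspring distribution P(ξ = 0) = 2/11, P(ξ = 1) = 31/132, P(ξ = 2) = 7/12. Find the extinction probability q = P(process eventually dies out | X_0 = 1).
q = 24/77

The pgf is f(s) = 2/11 + 31/132·s + 7/12·s². The extinction probability q is the smallest fixed point of f in [0, 1]. Setting s = f(s):
  7/12·s² + (31/132 − 1)·s + 2/11 = 0
  7/12·s² − (2/11 + 7/12)·s + 2/11 = 0
which factors as (s − 1)·(7/12·s − 2/11) = 0, giving roots s = 1 and s = (2/11)/(7/12) = 24/77.
Mean offspring μ = 31/132 + 2·7/12 = 185/132 > 1 (supercritical), so q < 1. The extinction probability is the smaller root: q = (2/11)/(7/12) = 24/77.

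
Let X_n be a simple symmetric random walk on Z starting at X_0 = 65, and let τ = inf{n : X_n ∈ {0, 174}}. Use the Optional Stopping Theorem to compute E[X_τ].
E[X_τ] = 65

X_n is a martingale and τ is a bounded-mean stopping time (indeed τ is finite a.s. with bounded expectation since the walk is in a bounded region). By the OST, E[X_τ] = E[X_0] = 65. Equivalently: E[X_τ] = 174 · P(hit 174 first) + 0 · P(hit 0 first) = 174 · (65/174) = 65.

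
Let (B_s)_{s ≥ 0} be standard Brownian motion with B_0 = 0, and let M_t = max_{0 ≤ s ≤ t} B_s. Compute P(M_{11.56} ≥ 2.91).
P(M_{11.56} ≥ 2.91) = 2·P(B_{11.56} ≥ 2.91) = 2(1 − Φ(2.91/√11.56)) ≈ 0.3921

By the reflection principle for Brownian motion, P(M_t ≥ a) = 2 · P(B_t ≥ a) for a ≥ 0. Since B_t ~ N(0, t), P(B_t ≥ 2.91) = 1 − Φ(2.91/√t) = 1 − Φ(2.91/√11.56) = 1 − Φ(0.8559). So
  P(M_{11.56} ≥ 2.91) = 2(1 − Φ(0.8559)) ≈ 0.3921.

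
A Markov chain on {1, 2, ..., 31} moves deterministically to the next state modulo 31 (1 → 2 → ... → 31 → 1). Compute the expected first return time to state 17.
E[T_17 | X_0 = 17] = 31

The chain cycles deterministically, so starting at state 17 it returns in exactly 31 steps. Equivalently, the stationary distribution is uniform π_j = 1/31 for every state j, so by Kac's formula E[T_17] = 1/π_17 = 31.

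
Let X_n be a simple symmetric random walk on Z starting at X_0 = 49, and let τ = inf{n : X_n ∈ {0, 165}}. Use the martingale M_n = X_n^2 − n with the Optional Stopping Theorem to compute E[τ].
E[τ] = 5684

M_n = X_n^2 − n is a martingale (since E[X_{n+1}^2 | F_n] = X_n^2 + 1). By OST (τ has finite mean in a bounded region), E[M_τ] = E[M_0] = X_0^2 − 0 = 49^2 = 2401. Also E[M_τ] = E[X_τ^2] − E[τ]. The walk exits at 0 or 165, with P(hit 165 first) = 49/165, so E[X_τ^2] = 165^2 · 49/165 + 0 = 8085. Thus E[τ] = E[X_τ^2] − E[M_τ] = 8085 − 2401 = 5684 = 49(165 − 49) = 5684.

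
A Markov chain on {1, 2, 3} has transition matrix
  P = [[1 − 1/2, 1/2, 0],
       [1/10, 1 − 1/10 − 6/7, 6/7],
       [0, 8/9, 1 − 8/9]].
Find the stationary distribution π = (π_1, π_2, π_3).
π = (28/303, 140/303, 45/101)

This is a birth-death chain on three states, which satisfies detailed balance: π_1 · P_{12} = π_2 · P_{21} and π_2 · P_{23} = π_3 · P_{32}.
From π_1 · 1/2 = π_2 · 1/10: π_2/π_1 = (1/2)/(1/10) = 5.
From π_2 · 6/7 = π_3 · 8/9: π_3/π_2 = (6/7)/(8/9) = 27/28.
Take π_1 proportional to 1; then unnormalized π = (1, 5, 135/28). Normalize by dividing by the sum 303/28:
  π = (28/303, 140/303, 45/101).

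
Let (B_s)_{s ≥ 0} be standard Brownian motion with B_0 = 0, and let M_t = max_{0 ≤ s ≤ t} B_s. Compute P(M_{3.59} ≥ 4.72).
P(M_{3.59} ≥ 4.72) = 2·P(B_{3.59} ≥ 4.72) = 2(1 − Φ(4.72/√3.59)) ≈ 0.0127

By the reflection principle for Brownian motion, P(M_t ≥ a) = 2 · P(B_t ≥ a) for a ≥ 0. Since B_t ~ N(0, t), P(B_t ≥ 4.72) = 1 − Φ(4.72/√t) = 1 − Φ(4.72/√3.59) = 1 − Φ(2.4911). So
  P(M_{3.59} ≥ 4.72) = 2(1 − Φ(2.4911)) ≈ 0.0127.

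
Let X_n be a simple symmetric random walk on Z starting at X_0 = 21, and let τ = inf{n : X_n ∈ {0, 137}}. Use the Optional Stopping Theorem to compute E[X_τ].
E[X_τ] = 21

X_n is a martingale and τ is a bounded-mean stopping time (indeed τ is finite a.s. with bounded expectation since the walk is in a bounded region). By the OST, E[X_τ] = E[X_0] = 21. Equivalently: E[X_τ] = 137 · P(hit 137 first) + 0 · P(hit 0 first) = 137 · (21/137) = 21.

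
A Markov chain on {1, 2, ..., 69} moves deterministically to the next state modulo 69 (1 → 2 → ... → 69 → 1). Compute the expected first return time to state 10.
E[T_10 | X_0 = 10] = 69

The chain cycles deterministically, so starting at state 10 it returns in exactly 69 steps. Equivalently, the stationary distribution is uniform π_j = 1/69 for every state j, so by Kac's formula E[T_10] = 1/π_10 = 69.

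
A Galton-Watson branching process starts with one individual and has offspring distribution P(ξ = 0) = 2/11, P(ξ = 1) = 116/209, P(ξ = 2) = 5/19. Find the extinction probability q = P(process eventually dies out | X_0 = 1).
q = 38/55

The pgf is f(s) = 2/11 + 116/209·s + 5/19·s². The extinction probability q is the smallest fixed point of f in [0, 1]. Setting s = f(s):
  5/19·s² + (116/209 − 1)·s + 2/11 = 0
  5/19·s² − (2/11 + 5/19)·s + 2/11 = 0
which factors as (s − 1)·(5/19·s − 2/11) = 0, giving roots s = 1 and s = (2/11)/(5/19) = 38/55.
Mean offspring μ = 116/209 + 2·5/19 = 226/209 > 1 (supercritical), so q < 1. The extinction probability is the smaller root: q = (2/11)/(5/19) = 38/55.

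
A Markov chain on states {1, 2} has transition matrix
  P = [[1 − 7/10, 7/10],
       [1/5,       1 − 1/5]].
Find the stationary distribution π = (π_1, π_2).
π_1 = 2/9, π_2 = 7/9

Solve πP = π with π_1 + π_2 = 1. From πP = π: π_1 · (1 − 7/10) + π_2 · 1/5 = π_1 ⇒ π_2 · 1/5 = π_1 · 7/10 ⇒ π_2/π_1 = (7/10)/(1/5) = 7/2. Together with π_1 + π_2 = 1:
  π_1 = (1/5)/(7/10 + 1/5) = (1/5)/(9/10) = 2/9,
  π_2 = (7/10)/(7/10 + 1/5) = (7/10)/(9/10) = 7/9.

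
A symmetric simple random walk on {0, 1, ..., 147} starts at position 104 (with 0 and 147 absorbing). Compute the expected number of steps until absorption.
E[τ | X_0 = 104] = 4472

Let v_k = E[τ | X_0 = k]. Boundary: v_0 = v_147 = 0. Recurrence: v_k = 1 + (v_{k-1} + v_{k+1})/2 for 1 ≤ k ≤ 146. The particular solution to v_k − (v_{k-1} + v_{k+1})/2 = 1 is v_k = −k^2. Adding homogeneous solution A + B k and matching boundaries gives v_k = k (147 − k). Substituting k = 104: v_104 = 104 · 43 = 4472.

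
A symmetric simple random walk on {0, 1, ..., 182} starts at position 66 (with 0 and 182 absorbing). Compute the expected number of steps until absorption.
E[τ | X_0 = 66] = 7656

Let v_k = E[τ | X_0 = k]. Boundary: v_0 = v_182 = 0. Recurrence: v_k = 1 + (v_{k-1} + v_{k+1})/2 for 1 ≤ k ≤ 181. The particular solution to v_k − (v_{k-1} + v_{k+1})/2 = 1 is v_k = −k^2. Adding homogeneous solution A + B k and matching boundaries gives v_k = k (182 − k). Substituting k = 66: v_66 = 66 · 116 = 7656.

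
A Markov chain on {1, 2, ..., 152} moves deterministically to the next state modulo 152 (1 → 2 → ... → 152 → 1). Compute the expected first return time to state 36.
E[T_36 | X_0 = 36] = 152

The chain cycles deterministically, so starting at state 36 it returns in exactly 152 steps. Equivalently, the stationary distribution is uniform π_j = 1/152 for every state j, so by Kac's formula E[T_36] = 1/π_36 = 152.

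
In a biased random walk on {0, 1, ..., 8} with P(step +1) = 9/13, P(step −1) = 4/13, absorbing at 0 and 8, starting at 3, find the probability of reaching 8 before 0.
P(hit 8 before 0) = (1 − (4/9)^3) / (1 − (4/9)^8) = 7853517/8596237

Let u_k denote P(reach 8 before 0 | start at k). Boundary: u_0 = 0, u_8 = 1. Recurrence: u_k = 9/13·u_{k+1} + 4/13·u_{k-1} for 1 ≤ k ≤ 7. Try u_k = A + B·r^k with r = q/p = (4/13)/(9/13) = 4/9. Substitution satisfies the recurrence; boundary conditions give:
  u_k = (1 − r^k) / (1 − r^N) = (1 − (4/9)^3) / (1 − (4/9)^8) = 7853517/8596237.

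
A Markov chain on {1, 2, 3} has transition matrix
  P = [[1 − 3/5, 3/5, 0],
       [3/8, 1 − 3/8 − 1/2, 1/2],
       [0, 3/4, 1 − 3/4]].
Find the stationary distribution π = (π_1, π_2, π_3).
π = (3/11, 24/55, 16/55)

This is a birth-death chain on three states, which satisfies detailed balance: π_1 · P_{12} = π_2 · P_{21} and π_2 · P_{23} = π_3 · P_{32}.
From π_1 · 3/5 = π_2 · 3/8: π_2/π_1 = (3/5)/(3/8) = 8/5.
From π_2 · 1/2 = π_3 · 3/4: π_3/π_2 = (1/2)/(3/4) = 2/3.
Take π_1 proportional to 1; then unnormalized π = (1, 8/5, 16/15). Normalize by dividing by the sum 11/3:
  π = (3/11, 24/55, 16/55).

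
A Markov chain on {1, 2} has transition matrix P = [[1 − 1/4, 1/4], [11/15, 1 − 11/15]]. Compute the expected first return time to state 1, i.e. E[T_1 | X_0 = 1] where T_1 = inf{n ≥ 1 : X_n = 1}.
E[T_1 | X_0 = 1] = 1/π_1 = 59/44

For an irreducible recurrent Markov chain with stationary distribution π, E[T_i | X_0 = i] = 1/π_i (Kac's formula). Here π_1 = (11/15)/(1/4 + 11/15) = (11/15)/(59/60) = 44/59, so E[T_1 | X_0 = 1] = 1/π_1 = (1/4 + 11/15)/(11/15) = (59/60)/(11/15) = 59/44.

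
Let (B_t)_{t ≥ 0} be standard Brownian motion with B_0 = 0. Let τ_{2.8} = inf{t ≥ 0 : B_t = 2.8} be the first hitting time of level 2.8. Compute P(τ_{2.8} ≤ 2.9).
P(τ_{2.8} ≤ 2.9) = 2(1 − Φ(2.8/√2.9)) = 2(1 − Φ(1.6442)) ≈ 0.1001

By the reflection principle for standard BM, P(τ_b ≤ t) = 2 · P(B_t ≥ b). Since B_t ~ N(0, t), P(B_t ≥ 2.8) = 1 − Φ(2.8/√t) = 1 − Φ(2.8/√2.9) = 1 − Φ(1.6442) ≈ 0.05007. Doubling: P(τ_{2.8} ≤ 2.9) ≈ 2 · 0.05007 = 0.10014 ≈ 0.1001.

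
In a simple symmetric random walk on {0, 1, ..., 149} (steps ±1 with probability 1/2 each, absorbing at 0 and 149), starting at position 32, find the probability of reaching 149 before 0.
P(hit 149 before 0) = 32/149

Let u_k = P(hit 149 before 0 | start at k). Then u_0 = 0, u_149 = 1, and u_k = u_{k-1}/2 + u_{k+1}/2 for 1 ≤ k ≤ 148. This harmonic recurrence is solved by u_k = k/149, giving u_32 = 32/149.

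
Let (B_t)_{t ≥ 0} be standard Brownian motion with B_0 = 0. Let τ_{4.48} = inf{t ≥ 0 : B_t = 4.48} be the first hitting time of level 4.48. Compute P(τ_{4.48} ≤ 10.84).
P(τ_{4.48} ≤ 10.84) = 2(1 − Φ(4.48/√10.84)) = 2(1 − Φ(1.3607)) ≈ 0.1736

By the reflection principle for standard BM, P(τ_b ≤ t) = 2 · P(B_t ≥ b). Since B_t ~ N(0, t), P(B_t ≥ 4.48) = 1 − Φ(4.48/√t) = 1 − Φ(4.48/√10.84) = 1 − Φ(1.3607) ≈ 0.08680. Doubling: P(τ_{4.48} ≤ 10.84) ≈ 2 · 0.08680 = 0.17360 ≈ 0.1736.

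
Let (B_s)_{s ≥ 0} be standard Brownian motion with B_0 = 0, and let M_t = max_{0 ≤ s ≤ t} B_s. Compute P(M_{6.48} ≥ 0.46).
P(M_{6.48} ≥ 0.46) = 2·P(B_{6.48} ≥ 0.46) = 2(1 − Φ(0.46/√6.48)) ≈ 0.8566

By the reflection principle for Brownian motion, P(M_t ≥ a) = 2 · P(B_t ≥ a) for a ≥ 0. Since B_t ~ N(0, t), P(B_t ≥ 0.46) = 1 − Φ(0.46/√t) = 1 − Φ(0.46/√6.48) = 1 − Φ(0.1807). So
  P(M_{6.48} ≥ 0.46) = 2(1 − Φ(0.1807)) ≈ 0.8566.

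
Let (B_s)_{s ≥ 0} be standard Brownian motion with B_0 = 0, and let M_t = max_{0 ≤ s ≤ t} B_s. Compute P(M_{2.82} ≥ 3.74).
P(M_{2.82} ≥ 3.74) = 2·P(B_{2.82} ≥ 3.74) = 2(1 − Φ(3.74/√2.82)) ≈ 0.0259

By the reflection principle for Brownian motion, P(M_t ≥ a) = 2 · P(B_t ≥ a) for a ≥ 0. Since B_t ~ N(0, t), P(B_t ≥ 3.74) = 1 − Φ(3.74/√t) = 1 − Φ(3.74/√2.82) = 1 − Φ(2.2271). So
  P(M_{2.82} ≥ 3.74) = 2(1 − Φ(2.2271)) ≈ 0.0259.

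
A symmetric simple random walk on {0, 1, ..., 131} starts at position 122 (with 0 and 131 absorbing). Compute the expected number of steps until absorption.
E[τ | X_0 = 122] = 1098

Let v_k = E[τ | X_0 = k]. Boundary: v_0 = v_131 = 0. Recurrence: v_k = 1 + (v_{k-1} + v_{k+1})/2 for 1 ≤ k ≤ 130. The particular solution to v_k − (v_{k-1} + v_{k+1})/2 = 1 is v_k = −k^2. Adding homogeneous solution A + B k and matching boundaries gives v_k = k (131 − k). Substituting k = 122: v_122 = 122 · 9 = 1098.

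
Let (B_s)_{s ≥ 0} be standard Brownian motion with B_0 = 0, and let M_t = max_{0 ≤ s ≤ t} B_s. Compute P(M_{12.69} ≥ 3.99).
P(M_{12.69} ≥ 3.99) = 2·P(B_{12.69} ≥ 3.99) = 2(1 − Φ(3.99/√12.69)) ≈ 0.2627

By the reflection principle for Brownian motion, P(M_t ≥ a) = 2 · P(B_t ≥ a) for a ≥ 0. Since B_t ~ N(0, t), P(B_t ≥ 3.99) = 1 − Φ(3.99/√t) = 1 − Φ(3.99/√12.69) = 1 − Φ(1.1201). So
  P(M_{12.69} ≥ 3.99) = 2(1 − Φ(1.1201)) ≈ 0.2627.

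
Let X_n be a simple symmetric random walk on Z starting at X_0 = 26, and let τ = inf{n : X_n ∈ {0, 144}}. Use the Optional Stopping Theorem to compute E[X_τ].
E[X_τ] = 26

X_n is a martingale and τ is a bounded-mean stopping time (indeed τ is finite a.s. with bounded expectation since the walk is in a bounded region). By the OST, E[X_τ] = E[X_0] = 26. Equivalently: E[X_τ] = 144 · P(hit 144 first) + 0 · P(hit 0 first) = 144 · (26/144) = 26.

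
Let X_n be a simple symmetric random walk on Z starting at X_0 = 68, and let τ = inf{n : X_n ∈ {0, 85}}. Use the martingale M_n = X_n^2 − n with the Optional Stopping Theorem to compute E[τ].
E[τ] = 1156

M_n = X_n^2 − n is a martingale (since E[X_{n+1}^2 | F_n] = X_n^2 + 1). By OST (τ has finite mean in a bounded region), E[M_τ] = E[M_0] = X_0^2 − 0 = 68^2 = 4624. Also E[M_τ] = E[X_τ^2] − E[τ]. The walk exits at 0 or 85, with P(hit 85 first) = 68/85, so E[X_τ^2] = 85^2 · 68/85 + 0 = 5780. Thus E[τ] = E[X_τ^2] − E[M_τ] = 5780 − 4624 = 1156 = 68(85 − 68) = 1156.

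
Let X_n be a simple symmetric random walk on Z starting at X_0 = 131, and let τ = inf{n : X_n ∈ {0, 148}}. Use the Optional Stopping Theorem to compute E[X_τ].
E[X_τ] = 131

X_n is a martingale and τ is a bounded-mean stopping time (indeed τ is finite a.s. with bounded expectation since the walk is in a bounded region). By the OST, E[X_τ] = E[X_0] = 131. Equivalently: E[X_τ] = 148 · P(hit 148 first) + 0 · P(hit 0 first) = 148 · (131/148) = 131.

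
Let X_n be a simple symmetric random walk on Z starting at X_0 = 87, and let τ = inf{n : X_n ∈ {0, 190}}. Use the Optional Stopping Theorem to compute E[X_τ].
E[X_τ] = 87

X_n is a martingale and τ is a bounded-mean stopping time (indeed τ is finite a.s. with bounded expectation since the walk is in a bounded region). By the OST, E[X_τ] = E[X_0] = 87. Equivalently: E[X_τ] = 190 · P(hit 190 first) + 0 · P(hit 0 first) = 190 · (87/190) = 87.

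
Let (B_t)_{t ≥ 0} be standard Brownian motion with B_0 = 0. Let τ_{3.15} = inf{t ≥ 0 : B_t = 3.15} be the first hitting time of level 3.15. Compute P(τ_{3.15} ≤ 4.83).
P(τ_{3.15} ≤ 4.83) = 2(1 − Φ(3.15/√4.83)) = 2(1 − Φ(1.4333)) ≈ 0.1518

By the reflection principle for standard BM, P(τ_b ≤ t) = 2 · P(B_t ≥ b). Since B_t ~ N(0, t), P(B_t ≥ 3.15) = 1 − Φ(3.15/√t) = 1 − Φ(3.15/√4.83) = 1 − Φ(1.4333) ≈ 0.07589. Doubling: P(τ_{3.15} ≤ 4.83) ≈ 2 · 0.07589 = 0.15178 ≈ 0.1518.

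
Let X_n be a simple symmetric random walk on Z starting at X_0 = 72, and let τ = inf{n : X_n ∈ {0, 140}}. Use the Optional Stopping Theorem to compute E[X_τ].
E[X_τ] = 72

X_n is a martingale and τ is a bounded-mean stopping time (indeed τ is finite a.s. with bounded expectation since the walk is in a bounded region). By the OST, E[X_τ] = E[X_0] = 72. Equivalently: E[X_τ] = 140 · P(hit 140 first) + 0 · P(hit 0 first) = 140 · (72/140) = 72.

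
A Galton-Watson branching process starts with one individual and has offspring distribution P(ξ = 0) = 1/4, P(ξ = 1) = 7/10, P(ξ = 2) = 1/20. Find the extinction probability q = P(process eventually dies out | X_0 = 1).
q = 1

Mean offspring μ = 0·1/4 + 1·7/10 + 2·1/20 = 4/5 ≤ 1. For μ ≤ 1 with offspring not concentrated at 1, the Galton-Watson process goes extinct almost surely, so q = 1.
(Algebraic check: The pgf is f(s) = 1/4 + 7/10·s + 1/20·s². The extinction probability q is the smallest fixed point of f in [0, 1]. Setting s = f(s):
  1/20·s² + (7/10 − 1)·s + 1/4 = 0
  1/20·s² − (1/4 + 1/20)·s + 1/4 = 0
which factors as (s − 1)·(1/20·s − 1/4) = 0, giving roots s = 1 and s = (1/4)/(1/20) = 5. Since 5 ≥ 1, the smallest root in [0, 1] is s = 1.)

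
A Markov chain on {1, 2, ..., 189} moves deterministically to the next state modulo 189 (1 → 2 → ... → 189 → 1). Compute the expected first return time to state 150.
E[T_150 | X_0 = 150] = 189

The chain cycles deterministically, so starting at state 150 it returns in exactly 189 steps. Equivalently, the stationary distribution is uniform π_j = 1/189 for every state j, so by Kac's formula E[T_150] = 1/π_150 = 189.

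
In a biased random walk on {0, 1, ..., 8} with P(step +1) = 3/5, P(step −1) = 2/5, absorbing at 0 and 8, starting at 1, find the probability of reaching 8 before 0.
P(hit 8 before 0) = (1 − (2/3)^1) / (1 − (2/3)^8) = 2187/6305

Let u_k denote P(reach 8 before 0 | start at k). Boundary: u_0 = 0, u_8 = 1. Recurrence: u_k = 3/5·u_{k+1} + 2/5·u_{k-1} for 1 ≤ k ≤ 7. Try u_k = A + B·r^k with r = q/p = (2/5)/(3/5) = 2/3. Substitution satisfies the recurrence; boundary conditions give:
  u_k = (1 − r^k) / (1 − r^N) = (1 − (2/3)^1) / (1 − (2/3)^8) = 2187/6305.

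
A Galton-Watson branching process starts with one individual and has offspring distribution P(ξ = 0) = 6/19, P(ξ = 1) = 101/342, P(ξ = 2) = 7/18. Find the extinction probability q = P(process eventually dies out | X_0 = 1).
q = 108/133

The pgf is f(s) = 6/19 + 101/342·s + 7/18·s². The extinction probability q is the smallest fixed point of f in [0, 1]. Setting s = f(s):
  7/18·s² + (101/342 − 1)·s + 6/19 = 0
  7/18·s² − (6/19 + 7/18)·s + 6/19 = 0
which factors as (s − 1)·(7/18·s − 6/19) = 0, giving roots s = 1 and s = (6/19)/(7/18) = 108/133.
Mean offspring μ = 101/342 + 2·7/18 = 367/342 > 1 (supercritical), so q < 1. The extinction probability is the smaller root: q = (6/19)/(7/18) = 108/133.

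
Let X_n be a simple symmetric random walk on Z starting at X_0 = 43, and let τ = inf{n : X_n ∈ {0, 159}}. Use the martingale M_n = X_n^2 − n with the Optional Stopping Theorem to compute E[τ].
E[τ] = 4988

M_n = X_n^2 − n is a martingale (since E[X_{n+1}^2 | F_n] = X_n^2 + 1). By OST (τ has finite mean in a bounded region), E[M_τ] = E[M_0] = X_0^2 − 0 = 43^2 = 1849. Also E[M_τ] = E[X_τ^2] − E[τ]. The walk exits at 0 or 159, with P(hit 159 first) = 43/159, so E[X_τ^2] = 159^2 · 43/159 + 0 = 6837. Thus E[τ] = E[X_τ^2] − E[M_τ] = 6837 − 1849 = 4988 = 43(159 − 43) = 4988.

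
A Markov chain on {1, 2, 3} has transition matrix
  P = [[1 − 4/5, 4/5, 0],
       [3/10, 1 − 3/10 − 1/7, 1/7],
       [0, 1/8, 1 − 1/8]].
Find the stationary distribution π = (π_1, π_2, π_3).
π = (7/47, 56/141, 64/141)

This is a birth-death chain on three states, which satisfies detailed balance: π_1 · P_{12} = π_2 · P_{21} and π_2 · P_{23} = π_3 · P_{32}.
From π_1 · 4/5 = π_2 · 3/10: π_2/π_1 = (4/5)/(3/10) = 8/3.
From π_2 · 1/7 = π_3 · 1/8: π_3/π_2 = (1/7)/(1/8) = 8/7.
Take π_1 proportional to 1; then unnormalized π = (1, 8/3, 64/21). Normalize by dividing by the sum 47/7:
  π = (7/47, 56/141, 64/141).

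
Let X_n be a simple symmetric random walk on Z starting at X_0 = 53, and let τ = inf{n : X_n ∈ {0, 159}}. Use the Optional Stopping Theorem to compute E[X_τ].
E[X_τ] = 53

X_n is a martingale and τ is a bounded-mean stopping time (indeed τ is finite a.s. with bounded expectation since the walk is in a bounded region). By the OST, E[X_τ] = E[X_0] = 53. Equivalently: E[X_τ] = 159 · P(hit 159 first) + 0 · P(hit 0 first) = 159 · (53/159) = 53.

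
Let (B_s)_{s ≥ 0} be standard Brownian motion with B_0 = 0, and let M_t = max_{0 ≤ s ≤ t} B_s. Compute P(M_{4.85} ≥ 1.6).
P(M_{4.85} ≥ 1.6) = 2·P(B_{4.85} ≥ 1.6) = 2(1 − Φ(1.6/√4.85)) ≈ 0.4675

By the reflection principle for Brownian motion, P(M_t ≥ a) = 2 · P(B_t ≥ a) for a ≥ 0. Since B_t ~ N(0, t), P(B_t ≥ 1.6) = 1 − Φ(1.6/√t) = 1 − Φ(1.6/√4.85) = 1 − Φ(0.7265). So
  P(M_{4.85} ≥ 1.6) = 2(1 − Φ(0.7265)) ≈ 0.4675.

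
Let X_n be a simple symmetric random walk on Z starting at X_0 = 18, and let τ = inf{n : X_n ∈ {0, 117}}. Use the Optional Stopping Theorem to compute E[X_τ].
E[X_τ] = 18

X_n is a martingale and τ is a bounded-mean stopping time (indeed τ is finite a.s. with bounded expectation since the walk is in a bounded region). By the OST, E[X_τ] = E[X_0] = 18. Equivalently: E[X_τ] = 117 · P(hit 117 first) + 0 · P(hit 0 first) = 117 · (18/117) = 18.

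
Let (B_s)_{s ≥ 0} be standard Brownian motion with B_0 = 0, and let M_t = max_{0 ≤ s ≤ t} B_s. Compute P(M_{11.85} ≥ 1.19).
P(M_{11.85} ≥ 1.19) = 2·P(B_{11.85} ≥ 1.19) = 2(1 − Φ(1.19/√11.85)) ≈ 0.7296

By the reflection principle for Brownian motion, P(M_t ≥ a) = 2 · P(B_t ≥ a) for a ≥ 0. Since B_t ~ N(0, t), P(B_t ≥ 1.19) = 1 − Φ(1.19/√t) = 1 − Φ(1.19/√11.85) = 1 − Φ(0.3457). So
  P(M_{11.85} ≥ 1.19) = 2(1 − Φ(0.3457)) ≈ 0.7296.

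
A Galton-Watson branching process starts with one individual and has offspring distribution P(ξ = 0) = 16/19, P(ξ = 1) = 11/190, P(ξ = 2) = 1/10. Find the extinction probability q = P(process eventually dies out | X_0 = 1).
q = 1

Mean offspring μ = 0·16/19 + 1·11/190 + 2·1/10 = 49/190 ≤ 1. For μ ≤ 1 with offspring not concentrated at 1, the Galton-Watson process goes extinct almost surely, so q = 1.
(Algebraic check: The pgf is f(s) = 16/19 + 11/190·s + 1/10·s². The extinction probability q is the smallest fixed point of f in [0, 1]. Setting s = f(s):
  1/10·s² + (11/190 − 1)·s + 16/19 = 0
  1/10·s² − (16/19 + 1/10)·s + 16/19 = 0
which factors as (s − 1)·(1/10·s − 16/19) = 0, giving roots s = 1 and s = (16/19)/(1/10) = 160/19. Since 160/19 ≥ 1, the smallest root in [0, 1] is s = 1.)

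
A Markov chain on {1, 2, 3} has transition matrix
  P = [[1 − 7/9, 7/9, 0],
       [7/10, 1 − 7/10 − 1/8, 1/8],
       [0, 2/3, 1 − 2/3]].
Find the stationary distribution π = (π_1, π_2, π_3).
π = (72/167, 80/167, 15/167)

This is a birth-death chain on three states, which satisfies detailed balance: π_1 · P_{12} = π_2 · P_{21} and π_2 · P_{23} = π_3 · P_{32}.
From π_1 · 7/9 = π_2 · 7/10: π_2/π_1 = (7/9)/(7/10) = 10/9.
From π_2 · 1/8 = π_3 · 2/3: π_3/π_2 = (1/8)/(2/3) = 3/16.
Take π_1 proportional to 1; then unnormalized π = (1, 10/9, 5/24). Normalize by dividing by the sum 167/72:
  π = (72/167, 80/167, 15/167).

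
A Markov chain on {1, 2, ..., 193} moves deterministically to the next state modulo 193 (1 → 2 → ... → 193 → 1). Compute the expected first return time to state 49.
E[T_49 | X_0 = 49] = 193

The chain cycles deterministically, so starting at state 49 it returns in exactly 193 steps. Equivalently, the stationary distribution is uniform π_j = 1/193 for every state j, so by Kac's formula E[T_49] = 1/π_49 = 193.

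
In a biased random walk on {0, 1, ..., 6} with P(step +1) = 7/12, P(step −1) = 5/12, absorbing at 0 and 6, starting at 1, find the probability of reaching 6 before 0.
P(hit 6 before 0) = (1 − (5/7)^1) / (1 − (5/7)^6) = 16807/51012

Let u_k denote P(reach 6 before 0 | start at k). Boundary: u_0 = 0, u_6 = 1. Recurrence: u_k = 7/12·u_{k+1} + 5/12·u_{k-1} for 1 ≤ k ≤ 5. Try u_k = A + B·r^k with r = q/p = (5/12)/(7/12) = 5/7. Substitution satisfies the recurrence; boundary conditions give:
  u_k = (1 − r^k) / (1 − r^N) = (1 − (5/7)^1) / (1 − (5/7)^6) = 16807/51012.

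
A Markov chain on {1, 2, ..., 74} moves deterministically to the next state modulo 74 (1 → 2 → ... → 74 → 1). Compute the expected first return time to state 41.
E[T_41 | X_0 = 41] = 74

The chain cycles deterministically, so starting at state 41 it returns in exactly 74 steps. Equivalently, the stationary distribution is uniform π_j = 1/74 for every state j, so by Kac's formula E[T_41] = 1/π_41 = 74.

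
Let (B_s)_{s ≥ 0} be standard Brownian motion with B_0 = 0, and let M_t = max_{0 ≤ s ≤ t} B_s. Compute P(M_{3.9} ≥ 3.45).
P(M_{3.9} ≥ 3.45) = 2·P(B_{3.9} ≥ 3.45) = 2(1 − Φ(3.45/√3.9)) ≈ 0.0806

By the reflection principle for Brownian motion, P(M_t ≥ a) = 2 · P(B_t ≥ a) for a ≥ 0. Since B_t ~ N(0, t), P(B_t ≥ 3.45) = 1 − Φ(3.45/√t) = 1 − Φ(3.45/√3.9) = 1 − Φ(1.7470). So
  P(M_{3.9} ≥ 3.45) = 2(1 − Φ(1.7470)) ≈ 0.0806.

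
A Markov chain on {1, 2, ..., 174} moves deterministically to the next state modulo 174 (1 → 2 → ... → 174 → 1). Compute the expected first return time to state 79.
E[T_79 | X_0 = 79] = 174

The chain cycles deterministically, so starting at state 79 it returns in exactly 174 steps. Equivalently, the stationary distribution is uniform π_j = 1/174 for every state j, so by Kac's formula E[T_79] = 1/π_79 = 174.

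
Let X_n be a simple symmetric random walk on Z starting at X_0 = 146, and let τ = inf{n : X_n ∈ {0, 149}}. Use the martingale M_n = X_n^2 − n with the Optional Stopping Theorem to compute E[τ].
E[τ] = 438

M_n = X_n^2 − n is a martingale (since E[X_{n+1}^2 | F_n] = X_n^2 + 1). By OST (τ has finite mean in a bounded region), E[M_τ] = E[M_0] = X_0^2 − 0 = 146^2 = 21316. Also E[M_τ] = E[X_τ^2] − E[τ]. The walk exits at 0 or 149, with P(hit 149 first) = 146/149, so E[X_τ^2] = 149^2 · 146/149 + 0 = 21754. Thus E[τ] = E[X_τ^2] − E[M_τ] = 21754 − 21316 = 438 = 146(149 − 146) = 438.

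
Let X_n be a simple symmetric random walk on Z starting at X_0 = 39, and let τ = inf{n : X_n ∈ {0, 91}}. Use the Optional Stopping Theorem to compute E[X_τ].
E[X_τ] = 39

X_n is a martingale and τ is a bounded-mean stopping time (indeed τ is finite a.s. with bounded expectation since the walk is in a bounded region). By the OST, E[X_τ] = E[X_0] = 39. Equivalently: E[X_τ] = 91 · P(hit 91 first) + 0 · P(hit 0 first) = 91 · (39/91) = 39.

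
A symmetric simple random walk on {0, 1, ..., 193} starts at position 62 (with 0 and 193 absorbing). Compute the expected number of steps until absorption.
E[τ | X_0 = 62] = 8122

Let v_k = E[τ | X_0 = k]. Boundary: v_0 = v_193 = 0. Recurrence: v_k = 1 + (v_{k-1} + v_{k+1})/2 for 1 ≤ k ≤ 192. The particular solution to v_k − (v_{k-1} + v_{k+1})/2 = 1 is v_k = −k^2. Adding homogeneous solution A + B k and matching boundaries gives v_k = k (193 − k). Substituting k = 62: v_62 = 62 · 131 = 8122.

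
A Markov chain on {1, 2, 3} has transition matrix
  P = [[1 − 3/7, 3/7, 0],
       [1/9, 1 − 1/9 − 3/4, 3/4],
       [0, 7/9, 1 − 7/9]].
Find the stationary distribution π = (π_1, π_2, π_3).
π = (196/1681, 756/1681, 729/1681)

This is a birth-death chain on three states, which satisfies detailed balance: π_1 · P_{12} = π_2 · P_{21} and π_2 · P_{23} = π_3 · P_{32}.
From π_1 · 3/7 = π_2 · 1/9: π_2/π_1 = (3/7)/(1/9) = 27/7.
From π_2 · 3/4 = π_3 · 7/9: π_3/π_2 = (3/4)/(7/9) = 27/28.
Take π_1 proportional to 1; then unnormalized π = (1, 27/7, 729/196). Normalize by dividing by the sum 1681/196:
  π = (196/1681, 756/1681, 729/1681).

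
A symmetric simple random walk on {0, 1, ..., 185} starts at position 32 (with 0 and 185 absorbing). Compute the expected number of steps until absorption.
E[τ | X_0 = 32] = 4896

Let v_k = E[τ | X_0 = k]. Boundary: v_0 = v_185 = 0. Recurrence: v_k = 1 + (v_{k-1} + v_{k+1})/2 for 1 ≤ k ≤ 184. The particular solution to v_k − (v_{k-1} + v_{k+1})/2 = 1 is v_k = −k^2. Adding homogeneous solution A + B k and matching boundaries gives v_k = k (185 − k). Substituting k = 32: v_32 = 32 · 153 = 4896.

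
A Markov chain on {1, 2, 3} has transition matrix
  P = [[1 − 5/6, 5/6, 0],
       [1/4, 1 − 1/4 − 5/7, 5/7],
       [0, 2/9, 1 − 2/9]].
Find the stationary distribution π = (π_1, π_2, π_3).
π = (21/316, 35/158, 225/316)

This is a birth-death chain on three states, which satisfies detailed balance: π_1 · P_{12} = π_2 · P_{21} and π_2 · P_{23} = π_3 · P_{32}.
From π_1 · 5/6 = π_2 · 1/4: π_2/π_1 = (5/6)/(1/4) = 10/3.
From π_2 · 5/7 = π_3 · 2/9: π_3/π_2 = (5/7)/(2/9) = 45/14.
Take π_1 proportional to 1; then unnormalized π = (1, 10/3, 75/7). Normalize by dividing by the sum 316/21:
  π = (21/316, 35/158, 225/316).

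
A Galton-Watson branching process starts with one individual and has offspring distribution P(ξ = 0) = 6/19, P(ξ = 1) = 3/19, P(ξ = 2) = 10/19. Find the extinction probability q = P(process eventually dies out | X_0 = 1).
q = 3/5

The pgf is f(s) = 6/19 + 3/19·s + 10/19·s². The extinction probability q is the smallest fixed point of f in [0, 1]. Setting s = f(s):
  10/19·s² + (3/19 − 1)·s + 6/19 = 0
  10/19·s² − (6/19 + 10/19)·s + 6/19 = 0
which factors as (s − 1)·(10/19·s − 6/19) = 0, giving roots s = 1 and s = (6/19)/(10/19) = 3/5.
Mean offspring μ = 3/19 + 2·10/19 = 23/19 > 1 (supercritical), so q < 1. The extinction probability is the smaller root: q = (6/19)/(10/19) = 3/5.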